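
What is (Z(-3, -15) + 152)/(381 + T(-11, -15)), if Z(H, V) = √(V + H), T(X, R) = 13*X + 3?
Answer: 152/241 + 3*I*√2/241 ≈ 0.63071 + 0.017604*I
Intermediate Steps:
T(X, R) = 3 + 13*X
Z(H, V) = √(H + V)
(Z(-3, -15) + 152)/(381 + T(-11, -15)) = (√(-3 - 15) + 152)/(381 + (3 + 13*(-11))) = (√(-18) + 152)/(381 + (3 - 143)) = (3*I*√2 + 152)/(381 - 140) = (152 + 3*I*√2)/241 = (152 + 3*I*√2)*(1/241) = 152/241 + 3*I*√2/241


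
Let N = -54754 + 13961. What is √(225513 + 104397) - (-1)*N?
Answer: -40793 + √329910 ≈ -40219.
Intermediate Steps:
N = -40793
√(225513 + 104397) - (-1)*N = √(225513 + 104397) - (-1)*(-40793) = √329910 - 1*40793 = √329910 - 40793 = -40793 + √329910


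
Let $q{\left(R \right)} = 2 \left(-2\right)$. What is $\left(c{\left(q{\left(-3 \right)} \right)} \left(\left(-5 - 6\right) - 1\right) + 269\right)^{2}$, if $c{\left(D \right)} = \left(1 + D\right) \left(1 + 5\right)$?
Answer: $235225$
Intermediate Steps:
$q{\left(R \right)} = -4$
$c{\left(D \right)} = 6 + 6 D$ ($c{\left(D \right)} = \left(1 + D\right) 6 = 6 + 6 D$)
$\left(c{\left(q{\left(-3 \right)} \right)} \left(\left(-5 - 6\right) - 1\right) + 269\right)^{2} = \left(\left(6 + 6 \left(-4\right)\right) \left(\left(-5 - 6\right) - 1\right) + 269\right)^{2} = \left(\left(6 - 24\right) \left(\left(-5 - 6\right) - 1\right) + 269\right)^{2} = \left(- 18 \left(-11 - 1\right) + 269\right)^{2} = \left(\left(-18\right) \left(-12\right) + 269\right)^{2} = \left(216 + 269\right)^{2} = 485^{2} = 235225$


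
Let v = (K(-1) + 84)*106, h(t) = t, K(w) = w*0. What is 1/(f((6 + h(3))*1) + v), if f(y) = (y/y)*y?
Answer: 1/8913 ≈ 0.00011220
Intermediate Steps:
K(w) = 0
f(y) = y (f(y) = 1*y = y)
v = 8904 (v = (0 + 84)*106 = 84*106 = 8904)
1/(f((6 + h(3))*1) + v) = 1/((6 + 3)*1 + 8904) = 1/(9*1 + 8904) = 1/(9 + 8904) = 1/8913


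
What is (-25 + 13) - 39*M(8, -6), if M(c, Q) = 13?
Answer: -519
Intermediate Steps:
(-25 + 13) - 39*M(8, -6) = (-25 + 13) - 39*13 = -12 - 507 = -519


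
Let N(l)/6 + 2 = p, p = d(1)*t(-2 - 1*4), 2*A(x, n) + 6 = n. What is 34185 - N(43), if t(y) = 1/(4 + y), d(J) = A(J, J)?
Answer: 68379/2 ≈ 34190.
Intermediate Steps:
A(x, n) = -3 + n/2
d(J) = -3 + J/2
p = 5/4 (p = (-3 + (½)*1)/(4 + (-2 - 1*4)) = (-3 + ½)/(4 + (-2 - 4)) = -5/(2*(4 - 6)) = -5/2/(-2) = -5/2*(-½) = 5/4 ≈ 1.2500)
N(l) = -9/2 (N(l) = -12 + 6*(5/4) = -12 + 15/2 = -9/2)
34185 - N(43) = 34185 - 1*(-9/2) = 34185 + 9/2 = 68379/2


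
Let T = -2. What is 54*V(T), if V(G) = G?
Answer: -108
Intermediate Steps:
54*V(T) = 54*(-2) = -108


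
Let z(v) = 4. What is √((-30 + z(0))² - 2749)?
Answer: I*√2073 ≈ 45.53*I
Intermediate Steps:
√((-30 + z(0))² - 2749) = √((-30 + 4)² - 2749) = √((-26)² - 2749) = √(676 - 2749) = √(-2073) = I*√2073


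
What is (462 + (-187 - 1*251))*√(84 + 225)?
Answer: 24*√309 ≈ 421.88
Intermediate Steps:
(462 + (-187 - 1*251))*√(84 + 225) = (462 + (-187 - 251))*√309 = (462 - 438)*√309 = 24*√309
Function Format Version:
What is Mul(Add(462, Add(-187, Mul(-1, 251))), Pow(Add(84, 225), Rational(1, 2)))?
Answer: Mul(24, Pow(309, Rational(1, 2))) ≈ 421.88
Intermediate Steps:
Mul(Add(462, Add(-187, Mul(-1, 251))), Pow(Add(84, 225), Rational(1, 2))) = Mul(Add(462, Add(-187, -251)), Pow(309, Rational(1, 2))) = Mul(Add(462, -438), Pow(309, Rational(1, 2))) = Mul(24, Pow(309, Rational(1, 2)))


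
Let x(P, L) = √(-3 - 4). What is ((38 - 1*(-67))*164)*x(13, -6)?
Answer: 17220*I*√7 ≈ 45560.0*I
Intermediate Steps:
x(P, L) = I*√7 (x(P, L) = √(-7) = I*√7)
((38 - 1*(-67))*164)*x(13, -6) = ((38 - 1*(-67))*164)*(I*√7) = ((38 + 67)*164)*(I*√7) = (105*164)*(I*√7) = 17220*(I*√7) = 17220*I*√7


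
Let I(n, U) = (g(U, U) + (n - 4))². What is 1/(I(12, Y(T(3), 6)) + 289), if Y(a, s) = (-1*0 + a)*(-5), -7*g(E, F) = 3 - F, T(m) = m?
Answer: 49/15605 ≈ 0.0031400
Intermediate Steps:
g(E, F) = -3/7 + F/7 (g(E, F) = -(3 - F)/7 = -3/7 + F/7)
Y(a, s) = -5*a (Y(a, s) = (0 + a)*(-5) = a*(-5) = -5*a)
I(n, U) = (-31/7 + n + U/7)² (I(n, U) = ((-3/7 + U/7) + (n - 4))² = ((-3/7 + U/7) + (-4 + n))² = (-31/7 + n + U/7)²)
1/(I(12, Y(T(3), 6)) + 289) = 1/((-31 - 5*3 + 7*12)²/49 + 289) = 1/((-31 - 15 + 84)²/49 + 289) = 1/((1/49)*38² + 289) = 1/((1/49)*1444 + 289) = 1/(1444/49 + 289) = 1/(15605/49) = (49/15605)*1 = 49/15605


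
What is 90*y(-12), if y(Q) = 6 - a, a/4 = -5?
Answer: 2340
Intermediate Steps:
a = -20 (a = 4*(-5) = -20)
y(Q) = 26 (y(Q) = 6 - 1*(-20) = 6 + 20 = 26)
90*y(-12) = 90*26 = 2340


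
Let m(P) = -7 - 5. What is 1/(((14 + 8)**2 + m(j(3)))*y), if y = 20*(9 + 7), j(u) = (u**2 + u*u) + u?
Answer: 1/151040 ≈ 6.6208e-6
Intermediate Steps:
j(u) = u + 2*u**2 (j(u) = (u**2 + u**2) + u = 2*u**2 + u = u + 2*u**2)
y = 320 (y = 20*16 = 320)
m(P) = -12
1/(((14 + 8)**2 + m(j(3)))*y) = 1/((14 + 8)**2 - 12*320) = (1/320)/(22**2 - 12) = (1/320)/(484 - 12) = (1/320)/472 = (1/472)*(1/320) = 1/151040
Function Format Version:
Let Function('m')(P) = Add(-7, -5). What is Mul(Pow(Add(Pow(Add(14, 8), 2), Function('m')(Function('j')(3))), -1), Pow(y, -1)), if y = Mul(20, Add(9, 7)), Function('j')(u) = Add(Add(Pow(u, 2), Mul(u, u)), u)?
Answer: Rational(1, 151040) ≈ 6.6208e-6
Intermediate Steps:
Function('j')(u) = Add(u, Mul(2, Pow(u, 2))) (Function('j')(u) = Add(Add(Pow(u, 2), Pow(u, 2)), u) = Add(Mul(2, Pow(u, 2)), u) = Add(u, Mul(2, Pow(u, 2))))
y = 320 (y = Mul(20, 16) = 320)
Function('m')(P) = -12
Mul(Pow(Add(Pow(Add(14, 8), 2), Function('m')(Function('j')(3))), -1), Pow(y, -1)) = Mul(Pow(Add(Pow(Add(14, 8), 2), -12), -1), Pow(320, -1)) = Mul(Pow(Add(Pow(22, 2), -12), -1), Rational(1, 320)) = Mul(Pow(Add(484, -12), -1), Rational(1, 320)) = Mul(Pow(472, -1), Rational(1, 320)) = Mul(Rational(1, 472), Rational(1, 320)) = Rational(1, 151040)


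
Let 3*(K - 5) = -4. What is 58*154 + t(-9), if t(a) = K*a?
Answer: 8899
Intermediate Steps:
K = 11/3 (K = 5 + (⅓)*(-4) = 5 - 4/3 = 11/3 ≈ 3.6667)
t(a) = 11*a/3
58*154 + t(-9) = 58*154 + (11/3)*(-9) = 8932 - 33 = 8899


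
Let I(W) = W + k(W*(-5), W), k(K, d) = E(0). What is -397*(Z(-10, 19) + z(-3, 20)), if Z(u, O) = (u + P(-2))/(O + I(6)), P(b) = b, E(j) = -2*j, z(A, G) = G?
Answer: -193736/25 ≈ -7749.4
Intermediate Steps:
k(K, d) = 0 (k(K, d) = -2*0 = 0)
I(W) = W (I(W) = W + 0 = W)
Z(u, O) = (-2 + u)/(6 + O) (Z(u, O) = (u - 2)/(O + 6) = (-2 + u)/(6 + O))
-397*(Z(-10, 19) + z(-3, 20)) = -397*((-2 - 10)/(6 + 19) + 20) = -397*(-12/25 + 20) = -397*488/25 = -193736/25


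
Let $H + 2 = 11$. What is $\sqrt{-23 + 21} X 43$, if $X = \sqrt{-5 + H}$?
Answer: $86 i \sqrt{2} \approx 121.62 i$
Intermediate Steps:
$H = 9$ ($H = -2 + 11 = 9$)
$X = 2$ ($X = \sqrt{-5 + 9} = \sqrt{4} = 2$)
$\sqrt{-23 + 21} X 43 = \sqrt{-23 + 21} \cdot 2 \cdot 43 = \sqrt{-2} \cdot 2 \cdot 43 = i \sqrt{2} \cdot 2 \cdot 43 = 2 i \sqrt{2} \cdot 43 = 86 i \sqrt{2}$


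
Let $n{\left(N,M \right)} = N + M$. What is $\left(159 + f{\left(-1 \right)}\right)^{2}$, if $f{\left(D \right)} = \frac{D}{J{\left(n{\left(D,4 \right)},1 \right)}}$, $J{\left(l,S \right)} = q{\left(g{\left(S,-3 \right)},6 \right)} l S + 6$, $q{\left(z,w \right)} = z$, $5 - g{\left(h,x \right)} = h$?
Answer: $\frac{8185321}{324} \approx 25263.0$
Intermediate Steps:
$n{\left(N,M \right)} = M + N$
$g{\left(h,x \right)} = 5 - h$
$J{\left(l,S \right)} = 6 + S l \left(5 - S\right)$ ($J{\left(l,S \right)} = \left(5 - S\right) l S + 6 = l \left(5 - S\right) S + 6 = S l \left(5 - S\right) + 6 = 6 + S l \left(5 - S\right)$)
$f{\left(D \right)} = \frac{D}{22 + 4 D}$ ($f{\left(D \right)} = \frac{D}{6 - 1 \left(4 + D\right) \left(-5 + 1\right)} = \frac{D}{6 - 1 \left(4 + D\right) \left(-4\right)} = \frac{D}{6 + \left(16 + 4 D\right)} = \frac{D}{22 + 4 D}$)
$\left(159 + f{\left(-1 \right)}\right)^{2} = \left(159 + \frac{1}{2} \left(-1\right) \frac{1}{11 + 2 \left(-1\right)}\right)^{2} = \left(159 + \frac{1}{2} \left(-1\right) \frac{1}{11 - 2}\right)^{2} = \left(159 + \frac{1}{2} \left(-1\right) \frac{1}{9}\right)^{2} = \left(159 - \frac{1}{18}\right)^{2} = \left(\frac{2861}{18}\right)^{2} = \frac{8185321}{324}$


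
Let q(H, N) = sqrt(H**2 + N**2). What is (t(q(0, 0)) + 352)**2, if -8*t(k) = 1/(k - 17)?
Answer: 2291824129/18496 ≈ 1.2391e+5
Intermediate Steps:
t(k) = -1/(8*(-17 + k)) (t(k) = -1/(8*(k - 17)) = -1/(8*(-17 + k)))
(t(q(0, 0)) + 352)**2 = (-1/(-136 + 8*sqrt(0**2 + 0**2)) + 352)**2 = (-1/(-136 + 8*sqrt(0 + 0)) + 352)**2 = (-1/(-136 + 8*sqrt(0)) + 352)**2 = (-1/(-136 + 8*0) + 352)**2 = (-1/(-136 + 0) + 352)**2 = (-1/(-136) + 352)**2 = (-1*(-1/136) + 352)**2 = (1/136 + 352)**2 = (47873/136)**2 = 2291824129/18496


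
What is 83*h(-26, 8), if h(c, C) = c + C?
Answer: -1494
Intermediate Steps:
h(c, C) = C + c
83*h(-26, 8) = 83*(8 - 26) = 83*(-18) = -1494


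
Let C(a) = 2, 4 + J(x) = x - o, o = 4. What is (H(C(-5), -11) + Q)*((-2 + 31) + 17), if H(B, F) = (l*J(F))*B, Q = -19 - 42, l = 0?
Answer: -2806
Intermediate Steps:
J(x) = -8 + x (J(x) = -4 + (x - 1*4) = -4 + (x - 4) = -4 + (-4 + x) = -8 + x)
Q = -61
H(B, F) = 0 (H(B, F) = (0*(-8 + F))*B = 0*B = 0)
(H(C(-5), -11) + Q)*((-2 + 31) + 17) = (0 - 61)*((-2 + 31) + 17) = -61*(29 + 17) = -61*46 = -2806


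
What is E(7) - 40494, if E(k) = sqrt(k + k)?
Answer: -40494 + sqrt(14) ≈ -40490.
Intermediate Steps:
E(k) = sqrt(2)*sqrt(k) (E(k) = sqrt(2*k) = sqrt(2)*sqrt(k))
E(7) - 40494 = sqrt(2)*sqrt(7) - 40494 = sqrt(14) - 40494 = -40494 + sqrt(14)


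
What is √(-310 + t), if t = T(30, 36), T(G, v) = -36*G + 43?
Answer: I*√1347 ≈ 36.701*I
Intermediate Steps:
T(G, v) = 43 - 36*G
t = -1037 (t = 43 - 36*30 = 43 - 1080 = -1037)
√(-310 + t) = √(-310 - 1037) = √(-1347) = I*√1347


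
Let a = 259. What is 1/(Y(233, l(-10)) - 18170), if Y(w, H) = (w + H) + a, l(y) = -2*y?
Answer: -1/17658 ≈ -5.6632e-5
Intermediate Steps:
Y(w, H) = 259 + H + w (Y(w, H) = (w + H) + 259 = (H + w) + 259 = 259 + H + w)
1/(Y(233, l(-10)) - 18170) = 1/((259 - 2*(-10) + 233) - 18170) = 1/((259 + 20 + 233) - 18170) = 1/(512 - 18170) = 1/(-17658) = -1/17658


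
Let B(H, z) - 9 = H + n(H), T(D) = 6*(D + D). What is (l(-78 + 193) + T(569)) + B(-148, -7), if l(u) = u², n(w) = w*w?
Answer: 41818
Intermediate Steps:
n(w) = w²
T(D) = 12*D (T(D) = 6*(2*D) = 12*D)
B(H, z) = 9 + H + H² (B(H, z) = 9 + (H + H²) = 9 + H + H²)
(l(-78 + 193) + T(569)) + B(-148, -7) = ((-78 + 193)² + 12*569) + (9 - 148 + (-148)²) = (115² + 6828) + (9 - 148 + 21904) = (13225 + 6828) + 21765 = 20053 + 21765 = 41818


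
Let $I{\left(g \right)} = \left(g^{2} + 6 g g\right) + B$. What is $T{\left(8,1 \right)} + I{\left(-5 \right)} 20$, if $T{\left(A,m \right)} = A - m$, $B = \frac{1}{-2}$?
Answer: $3497$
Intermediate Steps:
$B = - \frac{1}{2} \approx -0.5$
$I{\left(g \right)} = - \frac{1}{2} + 7 g^{2}$ ($I{\left(g \right)} = \left(g^{2} + 6 g g\right) - \frac{1}{2} = \left(g^{2} + 6 g^{2}\right) - \frac{1}{2} = 7 g^{2} - \frac{1}{2} = - \frac{1}{2} + 7 g^{2}$)
$T{\left(8,1 \right)} + I{\left(-5 \right)} 20 = \left(8 - 1\right) + \left(- \frac{1}{2} + 7 \left(-5\right)^{2}\right) 20 = \left(8 - 1\right) + \left(- \frac{1}{2} + 7 \cdot 25\right) 20 = 7 + \left(- \frac{1}{2} + 175\right) 20 = 7 + \frac{349}{2} \cdot 20 = 7 + 3490 = 3497$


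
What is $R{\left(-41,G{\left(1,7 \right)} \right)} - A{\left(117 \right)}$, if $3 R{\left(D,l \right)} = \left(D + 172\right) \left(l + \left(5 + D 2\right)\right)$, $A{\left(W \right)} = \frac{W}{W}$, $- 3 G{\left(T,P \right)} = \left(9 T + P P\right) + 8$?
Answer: $-4324$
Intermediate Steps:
$G{\left(T,P \right)} = - \frac{8}{3} - 3 T - \frac{P^{2}}{3}$ ($G{\left(T,P \right)} = - \frac{\left(9 T + P P\right) + 8}{3} = - \frac{\left(9 T + P^{2}\right) + 8}{3} = - \frac{\left(P^{2} + 9 T\right) + 8}{3} = - \frac{8 + P^{2} + 9 T}{3} = - \frac{8}{3} - 3 T - \frac{P^{2}}{3}$)
$A{\left(W \right)} = 1$
$R{\left(D,l \right)} = \frac{\left(172 + D\right) \left(5 + l + 2 D\right)}{3}$ ($R{\left(D,l \right)} = \frac{\left(D + 172\right) \left(l + \left(5 + D 2\right)\right)}{3} = \frac{\left(172 + D\right) \left(l + \left(5 + 2 D\right)\right)}{3} = \frac{\left(172 + D\right) \left(5 + l + 2 D\right)}{3}$)
$R{\left(-41,G{\left(1,7 \right)} \right)} - A{\left(117 \right)} = \left(\frac{860}{3} + \frac{2 \left(-41\right)^{2}}{3} + \frac{172 \left(- \frac{8}{3} - 3 - \frac{7^{2}}{3}\right)}{3} + \frac{349}{3} \left(-41\right) + \frac{1}{3} \left(-41\right) \left(- \frac{8}{3} - 3 - \frac{7^{2}}{3}\right)\right) - 1 = \left(\frac{860}{3} + \frac{2}{3} \cdot 1681 + \frac{172 \left(- \frac{8}{3} - 3 - \frac{49}{3}\right)}{3} - \frac{14309}{3} + \frac{1}{3} \left(-41\right) \left(- \frac{8}{3} - 3 - \frac{49}{3}\right)\right) - 1 = \left(\frac{860}{3} + \frac{3362}{3} + \frac{172 \left(- \frac{8}{3} - 3 - \frac{49}{3}\right)}{3} - \frac{14309}{3} + \frac{1}{3} \left(-41\right) \left(- \frac{8}{3} - 3 - \frac{49}{3}\right)\right) - 1 = \left(\frac{860}{3} + \frac{3362}{3} + \frac{172}{3} \left(-22\right) - \frac{14309}{3} + \frac{1}{3} \left(-41\right) \left(-22\right)\right) - 1 = \left(\frac{860}{3} + \frac{3362}{3} - \frac{3784}{3} - \frac{14309}{3} + \frac{902}{3}\right) - 1 = -4323 - 1 = -4324$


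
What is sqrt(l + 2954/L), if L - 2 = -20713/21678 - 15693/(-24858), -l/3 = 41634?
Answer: 10*I*sqrt(774850039965679038)/25084793 ≈ 350.91*I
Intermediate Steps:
l = -124902 (l = -3*41634 = -124902)
L = 25084793/14968659 (L = 2 + (-20713/21678 - 15693/(-24858)) = 2 + (-20713*1/21678 - 15693*(-1/24858)) = 2 + (-20713/21678 + 5231/8286) = 2 - 4852525/14968659 = 25084793/14968659 ≈ 1.6758)
sqrt(l + 2954/L) = sqrt(-124902 + 2954/(25084793/14968659)) = sqrt(-124902 + 2954*(14968659/25084793)) = sqrt(-124902 + 44217418686/25084793) = sqrt(-3088923396600/25084793) = 10*I*sqrt(774850039965679038)/25084793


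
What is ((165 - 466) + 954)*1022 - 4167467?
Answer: -3500101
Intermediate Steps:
((165 - 466) + 954)*1022 - 4167467 = (-301 + 954)*1022 - 4167467 = 653*1022 - 4167467 = 667366 - 4167467 = -3500101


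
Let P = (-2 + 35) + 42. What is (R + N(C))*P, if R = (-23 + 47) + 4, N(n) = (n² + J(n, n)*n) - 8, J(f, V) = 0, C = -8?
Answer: 6300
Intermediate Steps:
P = 75 (P = 33 + 42 = 75)
N(n) = -8 + n² (N(n) = (n² + 0*n) - 8 = (n² + 0) - 8 = n² - 8 = -8 + n²)
R = 28 (R = 24 + 4 = 28)
(R + N(C))*P = (28 + (-8 + (-8)²))*75 = (28 + (-8 + 64))*75 = (28 + 56)*75 = 84*75 = 6300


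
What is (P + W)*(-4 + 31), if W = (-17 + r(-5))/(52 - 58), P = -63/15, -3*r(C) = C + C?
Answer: -519/10 ≈ -51.900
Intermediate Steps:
r(C) = -2*C/3 (r(C) = -(C + C)/3 = -2*C/3)
P = -21/5 (P = -63*1/15 = -21/5 ≈ -4.2000)
W = 41/18 (W = (-17 - ⅔*(-5))/(52 - 58) = (-17 + 10/3)/(-6) = -41/3*(-⅙) = 41/18 ≈ 2.2778)
(P + W)*(-4 + 31) = (-21/5 + 41/18)*(-4 + 31) = -173/90*27 = -519/10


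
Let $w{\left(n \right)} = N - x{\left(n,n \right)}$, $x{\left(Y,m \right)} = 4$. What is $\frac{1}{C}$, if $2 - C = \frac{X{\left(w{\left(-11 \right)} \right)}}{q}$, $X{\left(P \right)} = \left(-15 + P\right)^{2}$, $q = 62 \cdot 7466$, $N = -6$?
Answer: $\frac{462892}{925159} \approx 0.50034$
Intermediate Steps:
$w{\left(n \right)} = -10$ ($w{\left(n \right)} = -6 - 4 = -10$)
$q = 462892$
$C = \frac{925159}{462892}$ ($C = 2 - \frac{\left(-15 - 10\right)^{2}}{462892} = 2 - \left(-25\right)^{2} \cdot \frac{1}{462892} = 2 - 625 \cdot \frac{1}{462892} = 2 - \frac{625}{462892} = \frac{925159}{462892} \approx 1.9986$)
$\frac{1}{C} = \frac{1}{\frac{925159}{462892}} = \frac{462892}{925159}$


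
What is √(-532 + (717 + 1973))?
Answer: √2158 ≈ 46.454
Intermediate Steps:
√(-532 + (717 + 1973)) = √(-532 + 2690) = √2158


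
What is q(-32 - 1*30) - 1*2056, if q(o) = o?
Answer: -2118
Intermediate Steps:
q(-32 - 1*30) - 1*2056 = (-32 - 1*30) - 1*2056 = (-32 - 30) - 2056 = -62 - 2056 = -2118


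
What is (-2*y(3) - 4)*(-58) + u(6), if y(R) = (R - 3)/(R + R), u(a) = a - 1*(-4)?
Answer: 242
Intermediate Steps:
u(a) = 4 + a (u(a) = a + 4 = 4 + a)
y(R) = (-3 + R)/(2*R) (y(R) = (-3 + R)/((2*R)) = (-3 + R)*(1/(2*R)) = (-3 + R)/(2*R))
(-2*y(3) - 4)*(-58) + u(6) = (-(-3 + 3)/3 - 4)*(-58) + (4 + 6) = (-0/3 - 4)*(-58) + 10 = (-2*0 - 4)*(-58) + 10 = (0 - 4)*(-58) + 10 = -4*(-58) + 10 = 232 + 10 = 242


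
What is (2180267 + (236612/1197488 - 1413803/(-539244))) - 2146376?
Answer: 341977102910896/10089659673 ≈ 33894.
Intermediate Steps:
(2180267 + (236612/1197488 - 1413803/(-539244))) - 2146376 = (2180267 + (236612*(1/1197488) - 1413803*(-1/539244))) - 2146376 = (2180267 + (59153/299372 + 1413803/539244)) - 2146376 = (2180267 + 28446933253/10089659673) - 2146376 = 21998180473205944/10089659673 - 2146376 = 341977102910896/10089659673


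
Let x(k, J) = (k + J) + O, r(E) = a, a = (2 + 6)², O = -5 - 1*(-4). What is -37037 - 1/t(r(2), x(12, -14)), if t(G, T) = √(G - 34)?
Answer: -37037 - √30/30 ≈ -37037.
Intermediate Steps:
O = -1 (O = -5 + 4 = -1)
a = 64 (a = 8² = 64)
r(E) = 64
x(k, J) = -1 + J + k (x(k, J) = (k + J) - 1 = (J + k) - 1 = -1 + J + k)
t(G, T) = √(-34 + G)
-37037 - 1/t(r(2), x(12, -14)) = -37037 - 1/(√(-34 + 64)) = -37037 - 1/(√30) = -37037 - √30/30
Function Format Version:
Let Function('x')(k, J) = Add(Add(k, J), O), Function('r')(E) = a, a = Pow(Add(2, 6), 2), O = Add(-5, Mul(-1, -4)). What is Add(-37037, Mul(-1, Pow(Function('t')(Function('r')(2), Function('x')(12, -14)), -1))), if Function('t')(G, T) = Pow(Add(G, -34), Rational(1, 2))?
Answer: Add(-37037, Mul(Rational(-1, 30), Pow(30, Rational(1, 2)))) ≈ -37037.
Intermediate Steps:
O = -1 (O = Add(-5, 4) = -1)
a = 64 (a = Pow(8, 2) = 64)
Function('r')(E) = 64
Function('x')(k, J) = Add(-1, J, k) (Function('x')(k, J) = Add(Add(k, J), -1) = Add(Add(J, k), -1) = Add(-1, J, k))
Function('t')(G, T) = Pow(Add(-34, G), Rational(1, 2))
Add(-37037, Mul(-1, Pow(Function('t')(Function('r')(2), Function('x')(12, -14)), -1))) = Add(-37037, Mul(-1, Pow(Pow(Add(-34, 64), Rational(1, 2)), -1))) = Add(-37037, Mul(-1, Pow(Pow(30, Rational(1, 2)), -1))) = Add(-37037, Mul(-1, Mul(Rational(1, 30), Pow(30, Rational(1, 2))))) = Add(-37037, Mul(Rational(-1, 30), Pow(30, Rational(1, 2))))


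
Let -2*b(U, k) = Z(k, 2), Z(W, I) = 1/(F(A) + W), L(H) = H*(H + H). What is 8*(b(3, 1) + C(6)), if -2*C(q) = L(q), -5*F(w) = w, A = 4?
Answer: -308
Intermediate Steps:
F(w) = -w/5
L(H) = 2*H**2 (L(H) = H*(2*H) = 2*H**2)
Z(W, I) = 1/(-4/5 + W) (Z(W, I) = 1/(-1/5*4 + W) = 1/(-4/5 + W))
b(U, k) = -5/(2*(-4 + 5*k))
C(q) = -q**2
8*(b(3, 1) + C(6)) = 8*(-5/(-8 + 10*1) - 1*6**2) = 8*(-5/(-8 + 10) - 1*36) = 8*(-5/2 - 36) = 8*(-77/2) = -308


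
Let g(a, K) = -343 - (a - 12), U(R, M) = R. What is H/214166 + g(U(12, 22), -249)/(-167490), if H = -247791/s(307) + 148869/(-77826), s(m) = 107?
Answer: -3670759114571/418359546534420 ≈ -0.0087742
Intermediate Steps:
g(a, K) = -331 - a (g(a, K) = -343 - (-12 + a) = -343 + (12 - a) = -331 - a)
H = -54063057/23326 (H = -247791/107 + 148869/(-77826) = -247791*1/107 + 148869*(-1/77826) = -247791/107 - 417/218 = -54063057/23326 ≈ -2317.7)
H/214166 + g(U(12, 22), -249)/(-167490) = -54063057/23326/214166 + (-331 - 1*12)/(-167490) = -54063057/23326*1/214166 + (-331 - 12)*(-1/167490) = -54063057/4995636116 - 343*(-1/167490) = -54063057/4995636116 + 343/167490 = -3670759114571/418359546534420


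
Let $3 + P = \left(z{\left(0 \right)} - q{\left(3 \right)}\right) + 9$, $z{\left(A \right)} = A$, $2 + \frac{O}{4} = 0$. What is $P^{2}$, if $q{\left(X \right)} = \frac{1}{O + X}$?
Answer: $\frac{961}{25} \approx 38.44$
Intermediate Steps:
$O = -8$ ($O = -8 + 4 \cdot 0 = -8 + 0 = -8$)
$q{\left(X \right)} = \frac{1}{-8 + X}$
$P = \frac{31}{5}$ ($P = -3 + \left(\left(0 - \frac{1}{-8 + 3}\right) + 9\right) = -3 + \left(\left(0 - \frac{1}{-5}\right) + 9\right) = -3 + \left(\left(0 - - \frac{1}{5}\right) + 9\right) = -3 + \left(\left(0 + \frac{1}{5}\right) + 9\right) = -3 + \left(\frac{1}{5} + 9\right) = -3 + \frac{46}{5} = \frac{31}{5} \approx 6.2$)
$P^{2} = \left(\frac{31}{5}\right)^{2} = \frac{961}{25}$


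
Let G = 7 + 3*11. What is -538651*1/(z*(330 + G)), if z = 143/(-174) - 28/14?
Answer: 46862637/90835 ≈ 515.91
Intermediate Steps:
G = 40 (G = 7 + 33 = 40)
z = -491/174 (z = 143*(-1/174) - 28*1/14 = -143/174 - 2 = -491/174 ≈ -2.8218)
-538651*1/(z*(330 + G)) = -538651*(-174/(491*(330 + 40))) = -538651/(370*(-491/174)) = -538651/(-90835/87) = -538651*(-87/90835) = 46862637/90835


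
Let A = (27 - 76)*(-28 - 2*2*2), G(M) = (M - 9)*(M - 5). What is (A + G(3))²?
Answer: 3154176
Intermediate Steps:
G(M) = (-9 + M)*(-5 + M)
A = 1764 (A = -49*(-28 - 4*2) = -49*(-28 - 8) = -49*(-36) = 1764)
(A + G(3))² = (1764 + (45 + 3² - 14*3))² = (1764 + (45 + 9 - 42))² = (1764 + 12)² = 1776² = 3154176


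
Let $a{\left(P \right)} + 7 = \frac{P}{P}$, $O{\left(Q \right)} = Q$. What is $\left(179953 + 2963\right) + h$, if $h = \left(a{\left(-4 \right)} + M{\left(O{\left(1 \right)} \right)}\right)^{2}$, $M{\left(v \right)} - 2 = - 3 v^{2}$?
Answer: $182965$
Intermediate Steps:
$a{\left(P \right)} = -6$ ($a{\left(P \right)} = -7 + \frac{P}{P} = -7 + 1 = -6$)
$M{\left(v \right)} = 2 - 3 v^{2}$
$h = 49$ ($h = \left(-6 + \left(2 - 3 \cdot 1^{2}\right)\right)^{2} = \left(-6 + \left(2 - 3\right)\right)^{2} = \left(-6 - 1\right)^{2} = \left(-7\right)^{2} = 49$)
$\left(179953 + 2963\right) + h = \left(179953 + 2963\right) + 49 = 182916 + 49 = 182965$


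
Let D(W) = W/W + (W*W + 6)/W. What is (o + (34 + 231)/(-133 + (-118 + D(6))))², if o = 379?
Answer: 8433116224/59049 ≈ 1.4282e+5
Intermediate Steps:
D(W) = 1 + (6 + W²)/W (D(W) = 1 + (W² + 6)/W = 1 + (6 + W²)/W)
(o + (34 + 231)/(-133 + (-118 + D(6))))² = (379 + (34 + 231)/(-133 + (-118 + (1 + 6 + 6/6))))² = (379 + 265/(-133 + (-118 + (1 + 6 + 6*(⅙)))))² = (379 + 265/(-133 + (-118 + (1 + 6 + 1))))² = (379 + 265/(-133 + (-118 + 8)))² = (379 + 265/(-133 - 110))² = (379 + 265/(-243))² = (379 + 265*(-1/243))² = (379 - 265/243)² = (91832/243)² = 8433116224/59049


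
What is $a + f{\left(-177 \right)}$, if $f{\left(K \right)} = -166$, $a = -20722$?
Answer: $-20888$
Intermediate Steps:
$a + f{\left(-177 \right)} = -20722 - 166 = -20888$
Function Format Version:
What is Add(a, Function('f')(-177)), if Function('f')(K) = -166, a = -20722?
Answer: -20888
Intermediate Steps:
Add(a, Function('f')(-177)) = Add(-20722, -166) = -20888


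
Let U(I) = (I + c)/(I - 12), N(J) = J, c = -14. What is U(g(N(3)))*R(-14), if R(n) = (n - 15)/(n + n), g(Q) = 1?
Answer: 377/308 ≈ 1.2240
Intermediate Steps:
U(I) = (-14 + I)/(-12 + I) (U(I) = (I - 14)/(I - 12) = (-14 + I)/(-12 + I))
R(n) = (-15 + n)/(2*n) (R(n) = (-15 + n)/((2*n)) = (-15 + n)*(1/(2*n)) = (-15 + n)/(2*n))
U(g(N(3)))*R(-14) = ((-14 + 1)/(-12 + 1))*((½)*(-15 - 14)/(-14)) = (-13/(-11))*((½)*(-1/14)*(-29)) = -1/11*(-13)*(29/28) = (13/11)*(29/28) = 377/308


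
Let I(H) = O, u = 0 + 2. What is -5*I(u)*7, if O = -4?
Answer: 140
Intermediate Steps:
u = 2
I(H) = -4
-5*I(u)*7 = -5*(-4)*7 = 20*7 = 140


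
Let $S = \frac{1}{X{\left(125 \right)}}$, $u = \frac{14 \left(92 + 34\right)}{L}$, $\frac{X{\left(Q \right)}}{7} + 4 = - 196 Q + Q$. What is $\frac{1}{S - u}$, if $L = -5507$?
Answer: $\frac{939786071}{301026385} \approx 3.1219$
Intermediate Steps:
$X{\left(Q \right)} = -28 - 1365 Q$ ($X{\left(Q \right)} = -28 + 7 \left(- 196 Q + Q\right) = -28 + 7 \left(- 195 Q\right) = -28 - 1365 Q$)
$u = - \frac{1764}{5507}$ ($u = \frac{14 \left(92 + 34\right)}{-5507} = 14 \cdot 126 \left(- \frac{1}{5507}\right) = 1764 \left(- \frac{1}{5507}\right) = - \frac{1764}{5507} \approx -0.32032$)
$S = - \frac{1}{170653}$ ($S = \frac{1}{-28 - 170625} = \frac{1}{-170653} = - \frac{1}{170653} \approx -5.8598 \cdot 10^{-6}$)
$\frac{1}{S - u} = \frac{1}{- \frac{1}{170653} - - \frac{1764}{5507}} = \frac{1}{- \frac{1}{170653} + \frac{1764}{5507}} = \frac{1}{\frac{301026385}{939786071}} = \frac{939786071}{301026385}$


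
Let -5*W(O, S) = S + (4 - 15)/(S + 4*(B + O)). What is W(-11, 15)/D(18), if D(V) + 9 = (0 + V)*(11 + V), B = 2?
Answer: -326/53865 ≈ -0.0060522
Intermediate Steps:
D(V) = -9 + V*(11 + V) (D(V) = -9 + (0 + V)*(11 + V) = -9 + V*(11 + V))
W(O, S) = -S/5 + 11/(5*(8 + S + 4*O)) (W(O, S) = -(S + (4 - 15)/(S + 4*(2 + O)))/5 = -(S - 11/(S + (8 + 4*O)))/5 = -(S - 11/(8 + S + 4*O))/5 = -S/5 + 11/(5*(8 + S + 4*O)))
W(-11, 15)/D(18) = ((11 - 1*15**2 - 8*15 - 4*(-11)*15)/(5*(8 + 15 + 4*(-11))))/(-9 + 18**2 + 11*18) = ((11 - 1*225 - 120 + 660)/(5*(8 + 15 - 44)))/(-9 + 324 + 198) = ((1/5)*(11 - 225 - 120 + 660)/(-21))/513 = ((1/5)*(-1/21)*326)*(1/513) = -326/105*1/513 = -326/53865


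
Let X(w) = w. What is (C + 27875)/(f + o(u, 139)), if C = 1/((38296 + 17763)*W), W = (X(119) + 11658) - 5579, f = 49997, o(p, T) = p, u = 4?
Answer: 9685271385751/17373031553682 ≈ 0.55749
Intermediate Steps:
W = 6198 (W = (119 + 11658) - 5579 = 11777 - 5579 = 6198)
C = 1/347453682 (C = 1/((38296 + 17763)*6198) = (1/6198)/56059 = (1/56059)*(1/6198) = 1/347453682 ≈ 2.8781e-9)
(C + 27875)/(f + o(u, 139)) = (1/347453682 + 27875)/(49997 + 4) = (9685271385751/347453682)/50001 = (9685271385751/347453682)*(1/50001) = 9685271385751/17373031553682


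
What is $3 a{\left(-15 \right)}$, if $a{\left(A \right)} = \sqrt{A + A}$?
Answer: $3 i \sqrt{30} \approx 16.432 i$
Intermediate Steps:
$a{\left(A \right)} = \sqrt{2} \sqrt{A}$ ($a{\left(A \right)} = \sqrt{2 A} = \sqrt{2} \sqrt{A}$)
$3 a{\left(-15 \right)} = 3 \sqrt{2} \sqrt{-15} = 3 \sqrt{2} i \sqrt{15} = 3 i \sqrt{30}$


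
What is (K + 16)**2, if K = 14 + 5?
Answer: 1225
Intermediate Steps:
K = 19
(K + 16)**2 = (19 + 16)**2 = 35**2 = 1225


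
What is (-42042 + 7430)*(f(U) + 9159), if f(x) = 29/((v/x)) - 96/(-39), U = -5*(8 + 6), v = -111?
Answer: -458483669948/1443 ≈ -3.1773e+8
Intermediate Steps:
U = -70 (U = -5*14 = -70)
f(x) = 32/13 - 29*x/111 (f(x) = 29/((-111/x)) - 96/(-39) = 29*(-x/111) - 96*(-1/39) = -29*x/111 + 32/13 = 32/13 - 29*x/111)
(-42042 + 7430)*(f(U) + 9159) = (-42042 + 7430)*((32/13 - 29/111*(-70)) + 9159) = -34612*((32/13 + 2030/111) + 9159) = -34612*(29942/1443 + 9159) = -34612*13246379/1443 = -458483669948/1443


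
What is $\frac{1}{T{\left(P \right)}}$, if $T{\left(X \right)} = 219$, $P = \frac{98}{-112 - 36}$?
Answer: $\frac{1}{219} \approx 0.0045662$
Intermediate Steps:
$P = - \frac{49}{74}$ ($P = \frac{98}{-112 - 36} = \frac{98}{-148} = 98 \left(- \frac{1}{148}\right) = - \frac{49}{74} \approx -0.66216$)
$\frac{1}{T{\left(P \right)}} = \frac{1}{219}$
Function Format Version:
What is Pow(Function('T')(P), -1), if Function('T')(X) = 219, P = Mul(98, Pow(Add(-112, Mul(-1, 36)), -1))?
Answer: Rational(1, 219) ≈ 0.0045662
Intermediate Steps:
P = Rational(-49, 74) (P = Mul(98, Pow(Add(-112, -36), -1)) = Mul(98, Pow(-148, -1)) = Mul(98, Rational(-1, 148)) = Rational(-49, 74) ≈ -0.66216)
Pow(Function('T')(P), -1) = Pow(219, -1) = Rational(1, 219)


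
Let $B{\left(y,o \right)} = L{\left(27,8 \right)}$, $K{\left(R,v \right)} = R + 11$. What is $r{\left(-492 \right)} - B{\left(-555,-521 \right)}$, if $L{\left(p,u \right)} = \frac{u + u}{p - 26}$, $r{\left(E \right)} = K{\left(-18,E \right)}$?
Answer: $-23$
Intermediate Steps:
$K{\left(R,v \right)} = 11 + R$
$r{\left(E \right)} = -7$ ($r{\left(E \right)} = 11 - 18 = -7$)
$L{\left(p,u \right)} = \frac{2 u}{-26 + p}$
$B{\left(y,o \right)} = 16$ ($B{\left(y,o \right)} = 2 \cdot 8 \frac{1}{-26 + 27} = 2 \cdot 8 \cdot 1^{-1} = 2 \cdot 8 \cdot 1 = 16$)
$r{\left(-492 \right)} - B{\left(-555,-521 \right)} = -7 - 16 = -23$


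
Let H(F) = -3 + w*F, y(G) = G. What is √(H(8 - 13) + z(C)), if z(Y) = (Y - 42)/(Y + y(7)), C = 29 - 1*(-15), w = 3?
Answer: 2*I*√11679/51 ≈ 4.238*I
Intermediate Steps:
C = 44 (C = 29 + 15 = 44)
z(Y) = (-42 + Y)/(7 + Y) (z(Y) = (Y - 42)/(Y + 7) = (-42 + Y)/(7 + Y))
H(F) = -3 + 3*F
√(H(8 - 13) + z(C)) = √((-3 + 3*(8 - 13)) + (-42 + 44)/(7 + 44)) = √((-3 + 3*(-5)) + 2/51) = √((-3 - 15) + (1/51)*2) = √(-18 + 2/51) = √(-916/51) = 2*I*√11679/51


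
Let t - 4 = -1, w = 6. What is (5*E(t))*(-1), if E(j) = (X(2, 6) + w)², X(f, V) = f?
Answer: -320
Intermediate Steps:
t = 3 (t = 4 - 1 = 3)
E(j) = 64 (E(j) = (2 + 6)² = 8² = 64)
(5*E(t))*(-1) = (5*64)*(-1) = 320*(-1) = -320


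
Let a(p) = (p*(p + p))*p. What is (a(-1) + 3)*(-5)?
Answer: -5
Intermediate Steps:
a(p) = 2*p**3 (a(p) = (p*(2*p))*p = (2*p**2)*p = 2*p**3)
(a(-1) + 3)*(-5) = (2*(-1)**3 + 3)*(-5) = (2*(-1) + 3)*(-5) = (-2 + 3)*(-5) = 1*(-5) = -5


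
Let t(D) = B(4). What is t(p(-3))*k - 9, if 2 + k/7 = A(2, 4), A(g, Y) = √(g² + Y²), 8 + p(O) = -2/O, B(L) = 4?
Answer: -65 + 56*√5 ≈ 60.220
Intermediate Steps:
p(O) = -8 - 2/O
A(g, Y) = √(Y² + g²)
k = -14 + 14*√5 (k = -14 + 7*√(4² + 2²) = -14 + 7*√(16 + 4) = -14 + 7*√20 = -14 + 7*(2*√5) = -14 + 14*√5 ≈ 17.305)
t(D) = 4
t(p(-3))*k - 9 = 4*(-14 + 14*√5) - 9 = (-56 + 56*√5) - 9 = -65 + 56*√5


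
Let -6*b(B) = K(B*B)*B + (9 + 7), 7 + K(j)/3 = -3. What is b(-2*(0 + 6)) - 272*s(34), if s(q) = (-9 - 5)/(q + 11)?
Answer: 988/45 ≈ 21.956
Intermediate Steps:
s(q) = -14/(11 + q)
K(j) = -30 (K(j) = -21 + 3*(-3) = -21 - 9 = -30)
b(B) = -8/3 + 5*B (b(B) = -(-30*B + (9 + 7))/6 = -(-30*B + 16)/6 = -(16 - 30*B)/6 = -8/3 + 5*B)
b(-2*(0 + 6)) - 272*s(34) = (-8/3 + 5*(-2*(0 + 6))) - (-3808)/(11 + 34) = (-8/3 + 5*(-2*6)) - (-3808)/45 = (-8/3 + 5*(-12)) - (-3808)/45 = (-8/3 - 60) - 272*(-14/45) = -188/3 + 3808/45 = 988/45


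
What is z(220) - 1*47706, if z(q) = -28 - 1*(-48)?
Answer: -47686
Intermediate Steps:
z(q) = 20 (z(q) = -28 + 48 = 20)
z(220) - 1*47706 = 20 - 1*47706 = 20 - 47706 = -47686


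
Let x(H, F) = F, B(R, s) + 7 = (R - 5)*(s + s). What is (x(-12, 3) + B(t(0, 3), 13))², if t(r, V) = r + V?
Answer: 3136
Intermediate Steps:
t(r, V) = V + r
B(R, s) = -7 + 2*s*(-5 + R) (B(R, s) = -7 + (R - 5)*(s + s) = -7 + (-5 + R)*(2*s) = -7 + 2*s*(-5 + R))
(x(-12, 3) + B(t(0, 3), 13))² = (3 + (-7 - 10*13 + 2*(3 + 0)*13))² = (3 + (-7 - 130 + 2*3*13))² = (3 + (-7 - 130 + 78))² = (3 - 59)² = (-56)² = 3136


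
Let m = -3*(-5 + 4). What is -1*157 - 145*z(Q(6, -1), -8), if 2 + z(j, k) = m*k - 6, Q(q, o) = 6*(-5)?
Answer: 4483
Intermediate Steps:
m = 3 (m = -3*(-1) = 3)
Q(q, o) = -30
z(j, k) = -8 + 3*k (z(j, k) = -2 + (3*k - 6) = -2 + (-6 + 3*k) = -8 + 3*k)
-1*157 - 145*z(Q(6, -1), -8) = -1*157 - 145*(-8 + 3*(-8)) = -157 - 145*(-8 - 24) = -157 - 145*(-32) = -157 + 4640 = 4483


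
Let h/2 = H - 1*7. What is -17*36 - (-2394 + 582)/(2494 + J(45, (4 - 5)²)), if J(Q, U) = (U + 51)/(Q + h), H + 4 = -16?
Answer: -6844410/11197 ≈ -611.27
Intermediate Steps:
H = -20 (H = -4 - 16 = -20)
h = -54 (h = 2*(-20 - 1*7) = 2*(-20 - 7) = 2*(-27) = -54)
J(Q, U) = (51 + U)/(-54 + Q) (J(Q, U) = (U + 51)/(Q - 54) = (51 + U)/(-54 + Q))
-17*36 - (-2394 + 582)/(2494 + J(45, (4 - 5)²)) = -17*36 - (-2394 + 582)/(2494 + (51 + (4 - 5)²)/(-54 + 45)) = -612 - (-1812)/(2494 + (51 + (-1)²)/(-9)) = -612 - (-1812)/(2494 - (51 + 1)/9) = -612 - (-1812)/(2494 - ⅑*52) = -612 - (-1812)/(2494 - 52/9) = -612 - (-1812)/22394/9 = -612 - (-1812)*9/22394 = -612 - 1*(-8154/11197) = -612 + 8154/11197 = -6844410/11197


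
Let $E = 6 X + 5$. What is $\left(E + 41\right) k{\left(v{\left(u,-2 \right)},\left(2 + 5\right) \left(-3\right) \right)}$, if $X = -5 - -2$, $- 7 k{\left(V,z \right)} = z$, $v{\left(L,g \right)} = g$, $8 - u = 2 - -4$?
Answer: $84$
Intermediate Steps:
$u = 2$ ($u = 8 - \left(2 - -4\right) = 8 - \left(2 + 4\right) = 8 - 6 = 2$)
$k{\left(V,z \right)} = - \frac{z}{7}$
$X = -3$ ($X = -5 + 2 = -3$)
$E = -13$ ($E = 6 \left(-3\right) + 5 = -18 + 5 = -13$)
$\left(E + 41\right) k{\left(v{\left(u,-2 \right)},\left(2 + 5\right) \left(-3\right) \right)} = \left(-13 + 41\right) \left(- \frac{\left(2 + 5\right) \left(-3\right)}{7}\right) = 28 \left(- \frac{7 \left(-3\right)}{7}\right) = 28 \left(\left(- \frac{1}{7}\right) \left(-21\right)\right) = 28 \cdot 3 = 84$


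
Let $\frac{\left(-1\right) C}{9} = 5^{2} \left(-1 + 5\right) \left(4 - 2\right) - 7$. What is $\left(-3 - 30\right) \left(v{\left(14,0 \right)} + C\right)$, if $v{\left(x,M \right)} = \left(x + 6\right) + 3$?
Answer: $56562$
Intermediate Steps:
$v{\left(x,M \right)} = 9 + x$ ($v{\left(x,M \right)} = \left(6 + x\right) + 3 = 9 + x$)
$C = -1737$ ($C = - 9 \left(5^{2} \left(-1 + 5\right) \left(4 - 2\right) - 7\right) = - 9 \left(25 \cdot 4 \cdot 2 - 7\right) = - 9 \left(25 \cdot 8 - 7\right) = - 9 \left(200 - 7\right) = \left(-9\right) 193 = -1737$)
$\left(-3 - 30\right) \left(v{\left(14,0 \right)} + C\right) = \left(-3 - 30\right) \left(\left(9 + 14\right) - 1737\right) = \left(-3 - 30\right) \left(23 - 1737\right) = \left(-33\right) \left(-1714\right) = 56562$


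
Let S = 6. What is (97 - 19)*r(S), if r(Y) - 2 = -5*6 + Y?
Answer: -1716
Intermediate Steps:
r(Y) = -28 + Y (r(Y) = 2 + (-5*6 + Y) = 2 + (-30 + Y) = -28 + Y)
(97 - 19)*r(S) = (97 - 19)*(-28 + 6) = 78*(-22) = -1716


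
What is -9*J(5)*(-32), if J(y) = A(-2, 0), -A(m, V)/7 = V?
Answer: 0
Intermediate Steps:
A(m, V) = -7*V
J(y) = 0 (J(y) = -7*0 = 0)
-9*J(5)*(-32) = -9*0*(-32) = 0*(-32) = 0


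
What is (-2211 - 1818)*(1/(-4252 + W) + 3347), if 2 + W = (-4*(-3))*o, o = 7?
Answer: -18744236227/1390 ≈ -1.3485e+7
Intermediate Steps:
W = 82 (W = -2 - 4*(-3)*7 = -2 + 12*7 = -2 + 84 = 82)
(-2211 - 1818)*(1/(-4252 + W) + 3347) = (-2211 - 1818)*(1/(-4252 + 82) + 3347) = -4029*(1/(-4170) + 3347) = -4029*(-1/4170 + 3347) = -4029*13956989/4170 = -18744236227/1390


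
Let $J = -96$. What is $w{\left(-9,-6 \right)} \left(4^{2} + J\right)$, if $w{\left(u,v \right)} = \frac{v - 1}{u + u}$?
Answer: $- \frac{280}{9} \approx -31.111$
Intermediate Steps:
$w{\left(u,v \right)} = \frac{-1 + v}{2 u}$
$w{\left(-9,-6 \right)} \left(4^{2} + J\right) = \frac{-1 - 6}{2 \left(-9\right)} \left(4^{2} - 96\right) = \frac{1}{2} \left(- \frac{1}{9}\right) \left(-7\right) \left(16 - 96\right) = \frac{7}{18} \left(-80\right) = - \frac{280}{9}$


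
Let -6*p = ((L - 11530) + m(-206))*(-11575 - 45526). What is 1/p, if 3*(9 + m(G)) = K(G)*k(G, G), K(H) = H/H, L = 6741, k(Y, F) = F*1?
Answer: -9/416837300 ≈ -2.1591e-8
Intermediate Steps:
k(Y, F) = F
K(H) = 1
m(G) = -9 + G/3 (m(G) = -9 + (1*G)/3 = -9 + G/3)
p = -416837300/9 (p = -((6741 - 11530) + (-9 + (⅓)*(-206)))*(-11575 - 45526)/6 = -(-4789 + (-9 - 206/3))*(-57101)/6 = -(-4789 - 233/3)*(-57101)/6 = -(-7300)*(-57101)/9 = -⅙*833674600/3 = -416837300/9 ≈ -4.6315e+7)
1/p = 1/(-416837300/9) = -9/416837300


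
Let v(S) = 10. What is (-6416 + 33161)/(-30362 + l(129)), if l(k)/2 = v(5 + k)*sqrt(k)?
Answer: -406015845/460899722 - 133725*sqrt(129)/230449861 ≈ -0.88751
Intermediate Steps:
l(k) = 20*sqrt(k) (l(k) = 2*(10*sqrt(k)) = 20*sqrt(k))
(-6416 + 33161)/(-30362 + l(129)) = (-6416 + 33161)/(-30362 + 20*sqrt(129)) = 26745/(-30362 + 20*sqrt(129))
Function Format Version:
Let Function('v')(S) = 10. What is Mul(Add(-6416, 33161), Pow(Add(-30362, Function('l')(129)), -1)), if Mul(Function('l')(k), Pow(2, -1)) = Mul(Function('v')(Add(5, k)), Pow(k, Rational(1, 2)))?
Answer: Add(Rational(-406015845, 460899722), Mul(Rational(-133725, 230449861), Pow(129, Rational(1, 2)))) ≈ -0.88751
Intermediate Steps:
Function('l')(k) = Mul(20, Pow(k, Rational(1, 2))) (Function('l')(k) = Mul(2, Mul(10, Pow(k, Rational(1, 2)))) = Mul(20, Pow(k, Rational(1, 2))))
Mul(Add(-6416, 33161), Pow(Add(-30362, Function('l')(129)), -1)) = Mul(Add(-6416, 33161), Pow(Add(-30362, Mul(20, Pow(129, Rational(1, 2)))), -1)) = Mul(26745, Pow(Add(-30362, Mul(20, Pow(129, Rational(1, 2)))), -1))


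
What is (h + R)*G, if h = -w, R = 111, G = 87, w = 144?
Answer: -2871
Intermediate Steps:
h = -144 (h = -1*144 = -144)
(h + R)*G = (-144 + 111)*87 = -33*87 = -2871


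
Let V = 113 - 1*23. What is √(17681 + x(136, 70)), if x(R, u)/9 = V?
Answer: 41*√11 ≈ 135.98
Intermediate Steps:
V = 90 (V = 113 - 23 = 90)
x(R, u) = 810 (x(R, u) = 9*90 = 810)
√(17681 + x(136, 70)) = √(17681 + 810) = √18491 = 41*√11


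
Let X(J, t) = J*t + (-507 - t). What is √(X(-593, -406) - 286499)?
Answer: I*√45842 ≈ 214.11*I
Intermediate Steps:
X(J, t) = -507 - t + J*t
√(X(-593, -406) - 286499) = √((-507 - 1*(-406) - 593*(-406)) - 286499) = √((-507 + 406 + 240758) - 286499) = √(240657 - 286499) = √(-45842) = I*√45842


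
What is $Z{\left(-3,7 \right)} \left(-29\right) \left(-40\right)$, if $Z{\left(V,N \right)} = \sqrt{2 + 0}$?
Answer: $1160 \sqrt{2} \approx 1640.5$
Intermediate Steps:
$Z{\left(V,N \right)} = \sqrt{2}$
$Z{\left(-3,7 \right)} \left(-29\right) \left(-40\right) = \sqrt{2} \left(-29\right) \left(-40\right) = - 29 \sqrt{2} \left(-40\right) = 1160 \sqrt{2}$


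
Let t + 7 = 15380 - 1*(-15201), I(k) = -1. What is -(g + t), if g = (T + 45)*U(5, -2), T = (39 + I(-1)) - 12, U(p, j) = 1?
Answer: -30645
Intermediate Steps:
T = 26 (T = (39 - 1) - 12 = 38 - 12 = 26)
t = 30574 (t = -7 + (15380 - 1*(-15201)) = -7 + (15380 + 15201) = -7 + 30581 = 30574)
g = 71 (g = (26 + 45)*1 = 71*1 = 71)
-(g + t) = -(71 + 30574) = -1*30645 = -30645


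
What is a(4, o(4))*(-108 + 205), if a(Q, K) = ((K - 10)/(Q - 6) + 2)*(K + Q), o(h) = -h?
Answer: 0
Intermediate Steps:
a(Q, K) = (2 + (-10 + K)/(-6 + Q))*(K + Q) (a(Q, K) = ((-10 + K)/(-6 + Q) + 2)*(K + Q) = (2 + (-10 + K)/(-6 + Q))*(K + Q))
a(4, o(4))*(-108 + 205) = (((-1*4)² - (-22)*4 - 22*4 + 2*4² + 3*(-1*4)*4)/(-6 + 4))*(-108 + 205) = (((-4)² - 22*(-4) - 88 + 2*16 + 3*(-4)*4)/(-2))*97 = -(16 + 88 - 88 + 32 - 48)/2*97 = -½*0*97 = 0*97 = 0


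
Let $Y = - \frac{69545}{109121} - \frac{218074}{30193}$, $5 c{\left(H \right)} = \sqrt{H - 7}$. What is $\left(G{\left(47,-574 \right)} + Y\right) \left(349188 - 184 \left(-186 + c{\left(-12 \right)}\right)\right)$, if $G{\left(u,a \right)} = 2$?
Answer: $- \frac{7402475837745396}{3294690353} + \frac{3552459375672 i \sqrt{19}}{16473451765} \approx -2.2468 \cdot 10^{6} + 939.99 i$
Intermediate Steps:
$c{\left(H \right)} = \frac{\sqrt{-7 + H}}{5}$ ($c{\left(H \right)} = \frac{\sqrt{H - 7}}{5} = \frac{\sqrt{-7 + H}}{5}$)
$Y = - \frac{25896225139}{3294690353}$ ($Y = \left(-69545\right) \frac{1}{109121} - \frac{218074}{30193} = - \frac{69545}{109121} - \frac{218074}{30193} = - \frac{25896225139}{3294690353} \approx -7.86$)
$\left(G{\left(47,-574 \right)} + Y\right) \left(349188 - 184 \left(-186 + c{\left(-12 \right)}\right)\right) = \left(2 - \frac{25896225139}{3294690353}\right) \left(349188 - 184 \left(-186 + \frac{\sqrt{-7 - 12}}{5}\right)\right) = - \frac{19306844433 \left(349188 - 184 \left(-186 + \frac{\sqrt{-19}}{5}\right)\right)}{3294690353} = - \frac{19306844433 \left(349188 - 184 \left(-186 + \frac{i \sqrt{19}}{5}\right)\right)}{3294690353} = - \frac{19306844433 \left(349188 + \left(34224 - \frac{184 i \sqrt{19}}{5}\right)\right)}{3294690353} = - \frac{19306844433 \left(383412 - \frac{184 i \sqrt{19}}{5}\right)}{3294690353} = - \frac{7402475837745396}{3294690353} + \frac{3552459375672 i \sqrt{19}}{16473451765}$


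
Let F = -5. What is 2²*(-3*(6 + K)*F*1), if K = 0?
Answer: 360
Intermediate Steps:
2²*(-3*(6 + K)*F*1) = 2²*(-3*(6 + 0)*(-5)*1) = 4*(-18*(-5)*1) = 4*(-3*(-30)*1) = 4*(90*1) = 4*90 = 360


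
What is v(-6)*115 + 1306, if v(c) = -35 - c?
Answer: -2029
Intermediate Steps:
v(-6)*115 + 1306 = (-35 - 1*(-6))*115 + 1306 = (-35 + 6)*115 + 1306 = -29*115 + 1306 = -3335 + 1306 = -2029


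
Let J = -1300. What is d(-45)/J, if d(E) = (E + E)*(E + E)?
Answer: -81/13 ≈ -6.2308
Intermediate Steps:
d(E) = 4*E² (d(E) = (2*E)*(2*E) = 4*E²)
d(-45)/J = (4*(-45)²)/(-1300) = (4*2025)*(-1/1300) = 8100*(-1/1300) = -81/13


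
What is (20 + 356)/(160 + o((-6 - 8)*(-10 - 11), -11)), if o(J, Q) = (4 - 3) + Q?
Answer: 188/75 ≈ 2.5067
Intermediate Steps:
o(J, Q) = 1 + Q
(20 + 356)/(160 + o((-6 - 8)*(-10 - 11), -11)) = (20 + 356)/(160 + (1 - 11)) = 376/(160 - 10) = 376/150 = 376*(1/150) = 188/75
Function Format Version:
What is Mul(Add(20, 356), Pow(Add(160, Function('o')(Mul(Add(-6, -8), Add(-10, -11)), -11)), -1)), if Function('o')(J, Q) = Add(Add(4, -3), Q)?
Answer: Rational(188, 75) ≈ 2.5067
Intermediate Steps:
Function('o')(J, Q) = Add(1, Q)
Mul(Add(20, 356), Pow(Add(160, Function('o')(Mul(Add(-6, -8), Add(-10, -11)), -11)), -1)) = Mul(Add(20, 356), Pow(Add(160, Add(1, -11)), -1)) = Mul(376, Pow(Add(160, -10), -1)) = Mul(376, Pow(150, -1)) = Mul(376, Rational(1, 150)) = Rational(188, 75)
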